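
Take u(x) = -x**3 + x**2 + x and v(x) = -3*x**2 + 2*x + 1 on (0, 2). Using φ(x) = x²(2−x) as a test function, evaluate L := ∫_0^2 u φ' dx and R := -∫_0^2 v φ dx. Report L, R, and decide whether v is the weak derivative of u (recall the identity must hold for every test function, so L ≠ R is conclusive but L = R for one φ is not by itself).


LHS = 28/15, RHS = 28/15. Yes, v = u' weakly.

u(x) = -x**3 + x**2 + x, classical derivative u'(x) = -3*x**2 + 2*x + 1.
φ(x) = x²(2−x), so φ'(x) = x*(4 - 3*x).
Note φ(0) = φ(2) = 0, so the boundary term u·φ vanishes.
LHS = ∫_0^2 u(x) φ'(x) dx = ∫_0^2 (3*x^5 - 7*x^4 + x^3 + 4*x^2) dx. Term by term:
  ∫_0^2 3*x^5 dx = 32;  ∫_0^2 -7*x^4 dx = -224/5;  ∫_0^2 x^3 dx = 4;
  ∫_0^2 4*x^2 dx = 32/3.
Sum: 32 − 224/5 + 4 + 32/3 = 28/15.
So LHS = 28/15.
∫_0^2 v(x) φ(x) dx = ∫_0^2 (3*x^5 - 8*x^4 + 3*x^3 + 2*x^2) dx. Term by term:
  ∫_0^2 3*x^5 dx = 32;  ∫_0^2 -8*x^4 dx = -256/5;  ∫_0^2 3*x^3 dx = 12;
  ∫_0^2 2*x^2 dx = 16/3.
Sum: 32 − 256/5 + 12 + 16/3 = -28/15.
So RHS = -∫_0^2 v(x) φ(x) dx = 28/15.
LHS = RHS, so the identity holds for this test φ.
Moreover u is smooth here and v(x) = u'(x) = -3*x**2 + 2*x + 1 pointwise, so the identity holds for every test function. Hence v is the weak derivative of u.


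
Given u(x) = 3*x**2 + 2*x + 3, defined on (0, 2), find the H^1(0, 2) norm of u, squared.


||u||_{H^1}^2 = 5374/15

The H^1 norm (squared) on an interval (0, L) is
  ||u||_{H^1}^2 = ∫_0^L u(x)^2 dx + ∫_0^L u'(x)^2 dx.
Compute u'(x) = 6*x + 2.
Then u(x)^2 = 9*x**4 + 12*x**3 + 22*x**2 + 12*x + 9 and u'(x)^2 = 36*x**2 + 24*x + 4.
Integrate each monomial from 0 to 2 using ∫_0^2 c·x^n dx = c·2^(n+1)/(n+1):
  ∫_0^2 u(x)^2 dx = ∫_0^2 (9*x^4 + 12*x^3 + 22*x^2 + 12*x + 9) dx. Term by term:
    ∫_0^2 9*x^4 dx = 288/5;  ∫_0^2 12*x^3 dx = 48;  ∫_0^2 22*x^2 dx = 176/3;
    ∫_0^2 12*x dx = 24;  ∫_0^2 9 dx = 18.
  Sum: 288/5 + 48 + 176/3 + 24 + 18 = 3094/15.
  ∫_0^2 u'(x)^2 dx = ∫_0^2 (36*x^2 + 24*x + 4) dx. Term by term:
    ∫_0^2 36*x^2 dx = 96;  ∫_0^2 24*x dx = 48;  ∫_0^2 4 dx = 8.
  Sum: 96 + 48 + 8 = 152.
Adding: ||u||_{H^1}^2 = 3094/15 + 152 = 5374/15.


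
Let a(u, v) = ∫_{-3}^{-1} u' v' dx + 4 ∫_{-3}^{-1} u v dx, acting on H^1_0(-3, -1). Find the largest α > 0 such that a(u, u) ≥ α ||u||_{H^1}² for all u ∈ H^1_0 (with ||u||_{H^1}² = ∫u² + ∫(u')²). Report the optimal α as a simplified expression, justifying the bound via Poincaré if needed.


α = 1

Coercivity of a(·,·) on H^1_0(-3, -1) means a(u, u) ≥ α ||u||_{H^1}² for every u ∈ H^1_0.
The interval has length L = 2, and Poincaré/coercivity depend only on L. Here a(u, u) = ∫(u')² + (4)·∫u².
Here c = 4 ≥ 1, so a(u,u) = ∫(u')² + c∫u² ≥ ∫(u')² + ∫u² = ||u||_{H^1}², i.e. α = 1 works. No larger α is possible: a(u,u) ≥ α||u||_{H^1}² means (1−α)∫(u')² ≥ (α−c)∫u², and for the modes u_n = sin(nπ(x−x₀)/L) (x₀ the left endpoint) one has ∫u_n²/∫(u_n')² = (L/(nπ))² → 0, so a(u_n,u_n)/||u_n||_{H^1}² → 1. Hence the optimal constant is α = 1.
Therefore α = 1.


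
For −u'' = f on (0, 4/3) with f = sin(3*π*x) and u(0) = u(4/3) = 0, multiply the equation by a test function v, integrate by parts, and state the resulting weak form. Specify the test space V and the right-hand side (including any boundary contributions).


V = H^1_0(0, 4/3) (so v(0) = v(4/3) = 0); weak form: ∫_0^4/3 u'v' dx = ∫_0^4/3 (sin(3*π*x)) v dx for all v ∈ V.

Multiply both sides by a test function v and integrate from 0 to 4/3:
  ∫_0^4/3 −u''(x) v(x) dx = ∫_0^4/3 f(x) v(x) dx.
Integrate the LHS by parts once:
  ∫_0^4/3 −u'' v dx = −[u'(x) v(x)]_0^4/3 + ∫_0^4/3 u'(x) v'(x) dx.
Thus ∫_0^4/3 u'(x) v'(x) dx = ∫_0^4/3 f(x) v(x) dx + [u'(x) v(x)]_0^4/3.
Choose V so that boundary terms are either known or forced to vanish.
u is Dirichlet: u(0) = u(4/3) = 0. Let V = H^1_0(0, 4/3); then v(0) = v(4/3) = 0, and [u' v]_0^4/3 = 0.
Weak formulation: find u (satisfying any essential BC) such that ∫_0^4/3 u'(x) v'(x) dx = ∫_0^4/3 f v dx for all v ∈ V.
Substituting f(x) = sin(3*π*x), the right-hand side is ∫_0^4/3 (sin(3*π*x)) v dx.


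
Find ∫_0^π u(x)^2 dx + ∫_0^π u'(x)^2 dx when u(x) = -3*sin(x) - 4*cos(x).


||u||_{H^1(0,π)}^2 = 25*π

u'(x) = 4*sin(x) - 3*cos(x).
Expand u² and (u')² and integrate term by term on (0, π), using: for integers n ≥ 1, ∫_0^π sin²(nx) dx = ∫_0^π cos²(nx) dx = π/2; for n ≠ n', ∫_0^π sin(nx)sin(n'x) dx = ∫_0^π cos(nx)cos(n'x) dx = 0; and by product-to-sum, ∫_0^π sin(nx)cos(n'x) dx = ½∫_0^π [sin((n+n')x) + sin((n−n')x)] dx, which is 0 when n+n' is even and 2n/(n²−n'²) when n+n' is odd (it need not vanish on (0, π)).
  u² squared terms: (-4)²·∫cos(x)² dx = 16·π/2 = 8*π;  (-3)²·∫sin(x)² dx = 9·π/2 = 9*π/2.
  u² cross terms: 2·(-4)·(-3)·∫cos(x)·sin(x) dx = 24·(0) = 0.
  So ∫_0^π u² dx = 8*π + 9*π/2 + 0 = 25*π/2.
  (u')² squared terms: (-3)²·∫cos(x)² dx = 9·π/2 = 9*π/2;  (4)²·∫sin(x)² dx = 16·π/2 = 8*π.
  (u')² cross terms: 2·(-3)·(4)·∫cos(x)·sin(x) dx = -24·(0) = 0.
  So ∫_0^π (u')² dx = 9*π/2 + 8*π + 0 = 25*π/2.
||u||_{H^1}^2 = (25*π/2) + (25*π/2) = 25*π.


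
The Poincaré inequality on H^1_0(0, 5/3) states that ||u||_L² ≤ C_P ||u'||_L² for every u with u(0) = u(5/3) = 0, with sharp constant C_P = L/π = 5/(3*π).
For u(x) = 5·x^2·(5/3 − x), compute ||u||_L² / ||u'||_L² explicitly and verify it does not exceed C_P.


||u||_L² / ||u'||_L² = 5*sqrt(14)/42 < C_P = 5/(3*π).

u(x) = 5·x^2·(5/3 − x), so u'(x) = 5*x*(10 - 9*x)/3.
u(x) = 5·x^2·(5/3 − x) vanishes at x = 0 and x = 5/3, so u ∈ H^1_0(0, 5/3). Differentiate via the product rule and integrate the resulting polynomials term by term.
  ∫_0^5/3 u² dx = ∫_0^5/3 (25*x^6 - 250*x^5/3 + 625*x^4/9) dx. Term by term:
    ∫_0^5/3 25*x^6 dx = 1953125/15309;  ∫_0^5/3 -250*x^5/3 dx = -1953125/6561;  ∫_0^5/3 625*x^4/9 dx = 390625/2187.
  Sum: 1953125/15309 − 1953125/6561 + 390625/2187 = 390625/45927.
  ∫_0^5/3 (u')² dx = ∫_0^5/3 (225*x^4 - 500*x^3 + 2500*x^2/9) dx. Term by term:
    ∫_0^5/3 225*x^4 dx = 15625/27;  ∫_0^5/3 -500*x^3 dx = -78125/81;  ∫_0^5/3 2500*x^2/9 dx = 312500/729.
  Sum: 15625/27 − 78125/81 + 312500/729 = 31250/729.
∫_0^5/3 u² dx = 390625/45927, so ||u||_L² = 625*sqrt(7)/567.
∫_0^5/3 (u')² dx = 31250/729, so ||u'||_L² = 125*sqrt(2)/27.
Ratio ||u||_L² / ||u'||_L² = 5*sqrt(14)/42.
Sharp Poincaré constant on H^1_0(0, 5/3) is C_P = L/π = 5/(3*π), achieved by sin(3*π/5·x).
A polynomial bump cannot attain the sharp Poincaré constant (only the first sine eigenfunction does), so the ratio is strictly less than C_P, consistent with ||u||_L² ≤ C_P ||u'||_L².


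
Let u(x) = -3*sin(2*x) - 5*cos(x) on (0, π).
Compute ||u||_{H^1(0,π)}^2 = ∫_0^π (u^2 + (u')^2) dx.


||u||_{H^1(0,π)}^2 = 80 + 95*π/2

u'(x) = 5*sin(x) - 6*cos(2*x).
Expand u² and (u')² and integrate term by term on (0, π), using: for integers n ≥ 1, ∫_0^π sin²(nx) dx = ∫_0^π cos²(nx) dx = π/2; for n ≠ n', ∫_0^π sin(nx)sin(n'x) dx = ∫_0^π cos(nx)cos(n'x) dx = 0; and by product-to-sum, ∫_0^π sin(nx)cos(n'x) dx = ½∫_0^π [sin((n+n')x) + sin((n−n')x)] dx, which is 0 when n+n' is even and 2n/(n²−n'²) when n+n' is odd (it need not vanish on (0, π)).
  u² squared terms: (-5)²·∫cos(x)² dx = 25·π/2 = 25*π/2;  (-3)²·∫sin(2x)² dx = 9·π/2 = 9*π/2.
  u² cross terms: 2·(-5)·(-3)·∫cos(x)·sin(2x) dx = 30·(4/3) = 40.
  So ∫_0^π u² dx = 25*π/2 + 9*π/2 + 40 = 40 + 17*π.
  (u')² squared terms: (-6)²·∫cos(2x)² dx = 36·π/2 = 18*π;  (5)²·∫sin(x)² dx = 25·π/2 = 25*π/2.
  (u')² cross terms: 2·(-6)·(5)·∫cos(2x)·sin(x) dx = -60·(-2/3) = 40.
  So ∫_0^π (u')² dx = 18*π + 25*π/2 + 40 = 40 + 61*π/2.
||u||_{H^1}^2 = (40 + 17*π) + (40 + 61*π/2) = 80 + 95*π/2.


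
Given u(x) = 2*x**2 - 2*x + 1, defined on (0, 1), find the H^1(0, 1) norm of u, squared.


||u||_{H^1}^2 = 9/5

The H^1 norm (squared) on an interval (0, L) is
  ||u||_{H^1}^2 = ∫_0^L u(x)^2 dx + ∫_0^L u'(x)^2 dx.
Compute u'(x) = 4*x - 2.
Then u(x)^2 = 4*x**4 - 8*x**3 + 8*x**2 - 4*x + 1 and u'(x)^2 = 16*x**2 - 16*x + 4.
Integrate each monomial from 0 to 1 using ∫_0^1 c·x^n dx = c·1^(n+1)/(n+1):
  ∫_0^1 u(x)^2 dx = ∫_0^1 (4*x^4 - 8*x^3 + 8*x^2 - 4*x + 1) dx. Term by term:
    ∫_0^1 4*x^4 dx = 4/5;  ∫_0^1 -8*x^3 dx = -2;  ∫_0^1 8*x^2 dx = 8/3;
    ∫_0^1 -4*x dx = -2;  ∫_0^1 1 dx = 1.
  Sum: 4/5 − 2 + 8/3 − 2 + 1 = 7/15.
  ∫_0^1 u'(x)^2 dx = ∫_0^1 (16*x^2 - 16*x + 4) dx. Term by term:
    ∫_0^1 16*x^2 dx = 16/3;  ∫_0^1 -16*x dx = -8;  ∫_0^1 4 dx = 4.
  Sum: 16/3 − 8 + 4 = 4/3.
Adding: ||u||_{H^1}^2 = 7/15 + 4/3 = 9/5.


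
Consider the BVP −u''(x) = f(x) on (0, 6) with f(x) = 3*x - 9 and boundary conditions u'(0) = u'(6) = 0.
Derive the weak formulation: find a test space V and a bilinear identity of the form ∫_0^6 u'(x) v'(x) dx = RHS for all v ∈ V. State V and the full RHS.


V = H^1(0, 6) (no boundary constraint on v; u is determined up to an additive constant); weak form: ∫_0^6 u'v' dx = ∫_0^6 (3*x - 9) v dx for all v ∈ V.

Multiply both sides by a test function v and integrate from 0 to 6:
  ∫_0^6 −u''(x) v(x) dx = ∫_0^6 f(x) v(x) dx.
Integrate the LHS by parts once:
  ∫_0^6 −u'' v dx = −[u'(x) v(x)]_0^6 + ∫_0^6 u'(x) v'(x) dx.
Thus ∫_0^6 u'(x) v'(x) dx = ∫_0^6 f(x) v(x) dx + [u'(x) v(x)]_0^6.
Choose V so that boundary terms are either known or forced to vanish.
u has homogeneous Neumann: u'(0) = u'(6) = 0. So [u' v]_0^6 = 0·v(6) − 0·v(0) = 0 for any v; take V = H^1(0, 6).
Weak formulation: find u (satisfying any essential BC) such that ∫_0^6 u'(x) v'(x) dx = ∫_0^6 f v dx for all v ∈ V (homogeneous Neumann, so boundary terms vanish).
Substituting f(x) = 3*x - 9, the right-hand side is ∫_0^6 (3*x - 9) v dx.
Compatibility check (pure Neumann): taking v ≡ 1 ∈ V gives 0 = ∫_0^6 f dx + (0) − (0), i.e. ∫_0^6 f dx must equal u'(0) − u'(6) = 0. Indeed ∫_0^6 (3*x - 9) dx = 0, so the data are compatible. The solution is then unique only up to an additive constant (fix it e.g. by requiring ∫_0^6 u dx = 0).


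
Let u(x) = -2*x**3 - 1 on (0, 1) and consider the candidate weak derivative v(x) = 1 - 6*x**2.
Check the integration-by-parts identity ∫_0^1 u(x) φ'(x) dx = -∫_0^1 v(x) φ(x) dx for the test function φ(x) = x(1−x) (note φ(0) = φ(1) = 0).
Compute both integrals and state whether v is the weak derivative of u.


LHS = 3/10, RHS = 2/15. No, v is not the weak derivative of u.

u(x) = -2*x**3 - 1, classical derivative u'(x) = -6*x**2.
φ(x) = x(1−x), so φ'(x) = 1 - 2*x.
Note φ(0) = φ(1) = 0, so the boundary term u·φ vanishes.
LHS = ∫_0^1 u(x) φ'(x) dx = ∫_0^1 (4*x^4 - 2*x^3 + 2*x - 1) dx. Term by term:
  ∫_0^1 4*x^4 dx = 4/5;  ∫_0^1 -2*x^3 dx = -1/2;  ∫_0^1 2*x dx = 1;
  ∫_0^1 -1 dx = -1.
Sum: 4/5 − 1/2 + 1 − 1 = 3/10.
So LHS = 3/10.
∫_0^1 v(x) φ(x) dx = ∫_0^1 (6*x^4 - 6*x^3 - x^2 + x) dx. Term by term:
  ∫_0^1 6*x^4 dx = 6/5;  ∫_0^1 -6*x^3 dx = -3/2;  ∫_0^1 -x^2 dx = -1/3;
  ∫_0^1 x dx = 1/2.
Sum: 6/5 − 3/2 − 1/3 + 1/2 = -2/15.
So RHS = -∫_0^1 v(x) φ(x) dx = 2/15.
LHS − RHS = 1/6 ≠ 0, so the identity fails.
(For a valid weak derivative the identity must hold for EVERY test function, in particular this one. The failure shows v is NOT the weak derivative of u.)
Correct weak derivative would be u'(x) = -6*x**2.


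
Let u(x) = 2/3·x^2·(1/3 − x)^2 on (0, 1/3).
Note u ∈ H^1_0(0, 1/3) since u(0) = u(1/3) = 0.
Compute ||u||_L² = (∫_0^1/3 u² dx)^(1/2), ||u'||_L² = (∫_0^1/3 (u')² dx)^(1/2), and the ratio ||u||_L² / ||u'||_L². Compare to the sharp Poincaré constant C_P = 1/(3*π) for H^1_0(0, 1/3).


||u||_L² / ||u'||_L² = sqrt(3)/18 < C_P = 1/(3*π).

u(x) = 2/3·x^2·(1/3 − x)^2, so u'(x) = 4*x*(3*x - 1)*(6*x - 1)/27.
u(x) = 2/3·x^2·(1/3 − x)^2 vanishes at x = 0 and x = 1/3, so u ∈ H^1_0(0, 1/3). Differentiate via the product rule and integrate the resulting polynomials term by term.
  ∫_0^1/3 u² dx = ∫_0^1/3 (4*x^8/9 - 16*x^7/27 + 8*x^6/27 - 16*x^5/243 + 4*x^4/729) dx. Term by term:
    ∫_0^1/3 4*x^8/9 dx = 4/1594323;  ∫_0^1/3 -16*x^7/27 dx = -2/177147;  ∫_0^1/3 8*x^6/27 dx = 8/413343;
    ∫_0^1/3 -16*x^5/243 dx = -8/531441;  ∫_0^1/3 4*x^4/729 dx = 4/885735.
  Sum: 4/1594323 − 2/177147 + 8/413343 − 8/531441 + 4/885735 = 2/55801305.
  ∫_0^1/3 (u')² dx = ∫_0^1/3 (64*x^6/9 - 64*x^5/9 + 208*x^4/81 - 32*x^3/81 + 16*x^2/729) dx. Term by term:
    ∫_0^1/3 64*x^6/9 dx = 64/137781;  ∫_0^1/3 -64*x^5/9 dx = -32/19683;  ∫_0^1/3 208*x^4/81 dx = 208/98415;
    ∫_0^1/3 -32*x^3/81 dx = -8/6561;  ∫_0^1/3 16*x^2/729 dx = 16/59049.
  Sum: 64/137781 − 32/19683 + 208/98415 − 8/6561 + 16/59049 = 8/2066715.
∫_0^1/3 u² dx = 2/55801305, so ||u||_L² = sqrt(210)/76545.
∫_0^1/3 (u')² dx = 8/2066715, so ||u'||_L² = 2*sqrt(70)/8505.
Ratio ||u||_L² / ||u'||_L² = sqrt(3)/18.
Sharp Poincaré constant on H^1_0(0, 1/3) is C_P = L/π = 1/(3*π), achieved by sin(3*π·x).
A polynomial bump cannot attain the sharp Poincaré constant (only the first sine eigenfunction does), so the ratio is strictly less than C_P, consistent with ||u||_L² ≤ C_P ||u'||_L².


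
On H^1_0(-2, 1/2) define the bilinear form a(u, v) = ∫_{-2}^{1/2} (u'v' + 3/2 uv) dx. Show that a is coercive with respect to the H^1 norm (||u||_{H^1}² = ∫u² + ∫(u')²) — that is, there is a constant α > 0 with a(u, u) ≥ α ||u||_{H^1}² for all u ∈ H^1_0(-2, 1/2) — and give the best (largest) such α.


α = 1

Coercivity of a(·,·) on H^1_0(-2, 1/2) means a(u, u) ≥ α ||u||_{H^1}² for every u ∈ H^1_0.
The interval has length L = 5/2, and Poincaré/coercivity depend only on L. Here a(u, u) = ∫(u')² + (3/2)·∫u².
Here c = 3/2 ≥ 1, so a(u,u) = ∫(u')² + c∫u² ≥ ∫(u')² + ∫u² = ||u||_{H^1}², i.e. α = 1 works. No larger α is possible: a(u,u) ≥ α||u||_{H^1}² means (1−α)∫(u')² ≥ (α−c)∫u², and for the modes u_n = sin(nπ(x−x₀)/L) (x₀ the left endpoint) one has ∫u_n²/∫(u_n')² = (L/(nπ))² → 0, so a(u_n,u_n)/||u_n||_{H^1}² → 1. Hence the optimal constant is α = 1.
Therefore α = 1.


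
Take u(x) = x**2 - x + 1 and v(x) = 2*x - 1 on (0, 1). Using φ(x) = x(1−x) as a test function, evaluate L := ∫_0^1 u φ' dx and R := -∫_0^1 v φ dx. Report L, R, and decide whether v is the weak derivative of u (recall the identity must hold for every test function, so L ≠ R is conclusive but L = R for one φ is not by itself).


LHS = 0, RHS = 0. Yes, v = u' weakly.

u(x) = x**2 - x + 1, classical derivative u'(x) = 2*x - 1.
φ(x) = x(1−x), so φ'(x) = 1 - 2*x.
Note φ(0) = φ(1) = 0, so the boundary term u·φ vanishes.
LHS = ∫_0^1 u(x) φ'(x) dx = ∫_0^1 (-2*x^3 + 3*x^2 - 3*x + 1) dx. Term by term:
  ∫_0^1 -2*x^3 dx = -1/2;  ∫_0^1 3*x^2 dx = 1;  ∫_0^1 -3*x dx = -3/2;
  ∫_0^1 1 dx = 1.
Sum: -1/2 + 1 − 3/2 + 1 = 0.
So LHS = 0.
∫_0^1 v(x) φ(x) dx = ∫_0^1 (-2*x^3 + 3*x^2 - x) dx. Term by term:
  ∫_0^1 -2*x^3 dx = -1/2;  ∫_0^1 3*x^2 dx = 1;  ∫_0^1 -x dx = -1/2.
Sum: -1/2 + 1 − 1/2 = 0.
So RHS = -∫_0^1 v(x) φ(x) dx = 0.
LHS = RHS, so the identity holds for this test φ.
Moreover u is smooth here and v(x) = u'(x) = 2*x - 1 pointwise, so the identity holds for every test function. Hence v is the weak derivative of u.


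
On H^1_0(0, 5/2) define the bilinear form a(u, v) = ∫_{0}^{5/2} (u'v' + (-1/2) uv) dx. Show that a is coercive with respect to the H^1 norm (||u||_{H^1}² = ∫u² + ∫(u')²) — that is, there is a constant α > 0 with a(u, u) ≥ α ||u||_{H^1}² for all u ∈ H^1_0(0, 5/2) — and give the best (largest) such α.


α = (-25 + 8*π^2)/(2*(25 + 4*π^2))

Coercivity of a(·,·) on H^1_0(0, 5/2) means a(u, u) ≥ α ||u||_{H^1}² for every u ∈ H^1_0.
The interval has length L = 5/2, and Poincaré/coercivity depend only on L. Here a(u, u) = ∫(u')² + (-1/2)·∫u².
Here c = -1/2 < 0 with |c| < (π/L)² = 4*π^2/25, so coercivity still holds. The condition a(u,u) ≥ α||u||_{H^1}² reads (1−α)∫(u')² ≥ (α−c)∫u². Any admissible α is ≤ 1 (rapidly oscillating u have ∫u²/∫(u')² → 0), and α = 1 would force 0 ≥ (1−c)∫u², impossible since c < 1; so 1−α > 0. By the sharp Poincaré inequality on H^1_0 of an interval of length L, ∫(u')² ≥ (π/L)²∫u² with equality for the first sine mode sin(π(x−x₀)/L) (x₀ the left endpoint), so the inequality holds for all u iff (1−α)(π/L)² ≥ α − c, i.e. α ≤ ((π/L)² + c)/((π/L)² + 1) = (1 + c(L/π)²)/(1 + (L/π)²). (Direct route, valid since c ≤ 0: Poincaré gives c∫u² ≥ c(L/π)²∫(u')², so a(u,u) ≥ (1 + c(L/π)²)∫(u')², while ||u||_{H^1}² ≤ (1 + (L/π)²)∫(u')²; dividing yields the same α.) With (π/L)² = 4*π^2/25 and c = -1/2, the largest admissible constant is α = ((π/L)² + c)/((π/L)² + 1).
Simplifying, α = (-25 + 8*π^2)/(2*(25 + 4*π^2)).


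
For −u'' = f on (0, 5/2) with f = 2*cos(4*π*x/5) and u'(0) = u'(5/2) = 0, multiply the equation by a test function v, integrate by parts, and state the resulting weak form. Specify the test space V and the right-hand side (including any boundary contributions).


V = H^1(0, 5/2) (no boundary constraint on v; u is determined up to an additive constant); weak form: ∫_0^5/2 u'v' dx = ∫_0^5/2 (2*cos(4*π*x/5)) v dx for all v ∈ V.

Multiply both sides by a test function v and integrate from 0 to 5/2:
  ∫_0^5/2 −u''(x) v(x) dx = ∫_0^5/2 f(x) v(x) dx.
Integrate the LHS by parts once:
  ∫_0^5/2 −u'' v dx = −[u'(x) v(x)]_0^5/2 + ∫_0^5/2 u'(x) v'(x) dx.
Thus ∫_0^5/2 u'(x) v'(x) dx = ∫_0^5/2 f(x) v(x) dx + [u'(x) v(x)]_0^5/2.
Choose V so that boundary terms are either known or forced to vanish.
u has homogeneous Neumann: u'(0) = u'(5/2) = 0. So [u' v]_0^5/2 = 0·v(5/2) − 0·v(0) = 0 for any v; take V = H^1(0, 5/2).
Weak formulation: find u (satisfying any essential BC) such that ∫_0^5/2 u'(x) v'(x) dx = ∫_0^5/2 f v dx for all v ∈ V (homogeneous Neumann, so boundary terms vanish).
Substituting f(x) = 2*cos(4*π*x/5), the right-hand side is ∫_0^5/2 (2*cos(4*π*x/5)) v dx.
Compatibility check (pure Neumann): taking v ≡ 1 ∈ V gives 0 = ∫_0^5/2 f dx + (0) − (0), i.e. ∫_0^5/2 f dx must equal u'(0) − u'(5/2) = 0. Indeed ∫_0^5/2 (2*cos(4*π*x/5)) dx = 0, so the data are compatible. The solution is then unique only up to an additive constant (fix it e.g. by requiring ∫_0^5/2 u dx = 0).


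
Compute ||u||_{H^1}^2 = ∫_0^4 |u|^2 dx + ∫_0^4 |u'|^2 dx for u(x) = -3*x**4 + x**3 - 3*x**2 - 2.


||u||_{H^1}^2 = 20138032/35

The H^1 norm (squared) on an interval (0, L) is
  ||u||_{H^1}^2 = ∫_0^L u(x)^2 dx + ∫_0^L u'(x)^2 dx.
Compute u'(x) = -12*x**3 + 3*x**2 - 6*x.
Then u(x)^2 = 9*x**8 - 6*x**7 + 19*x**6 - 6*x**5 + 21*x**4 - 4*x**3 + 12*x**2 + 4 and u'(x)^2 = 144*x**6 - 72*x**5 + 153*x**4 - 36*x**3 + 36*x**2.
Integrate each monomial from 0 to 4 using ∫_0^4 c·x^n dx = c·4^(n+1)/(n+1):
  ∫_0^4 u(x)^2 dx = ∫_0^4 (9*x^8 - 6*x^7 + 19*x^6 - 6*x^5 + 21*x^4 - 4*x^3 + 12*x^2 + 4) dx. Term by term:
    ∫_0^4 9*x^8 dx = 262144;  ∫_0^4 -6*x^7 dx = -49152;  ∫_0^4 19*x^6 dx = 311296/7;
    ∫_0^4 -6*x^5 dx = -4096;  ∫_0^4 21*x^4 dx = 21504/5;  ∫_0^4 -4*x^3 dx = -256;
    ∫_0^4 12*x^2 dx = 256;  ∫_0^4 4 dx = 16.
  Sum: 262144 − 49152 + 311296/7 − 4096 + 21504/5 − 256 + 256 + 16 = 9018928/35.
  ∫_0^4 u'(x)^2 dx = ∫_0^4 (144*x^6 - 72*x^5 + 153*x^4 - 36*x^3 + 36*x^2) dx. Term by term:
    ∫_0^4 144*x^6 dx = 2359296/7;  ∫_0^4 -72*x^5 dx = -49152;  ∫_0^4 153*x^4 dx = 156672/5;
    ∫_0^4 -36*x^3 dx = -2304;  ∫_0^4 36*x^2 dx = 768.
  Sum: 2359296/7 − 49152 + 156672/5 − 2304 + 768 = 11119104/35.
Adding: ||u||_{H^1}^2 = 9018928/35 + 11119104/35 = 20138032/35.


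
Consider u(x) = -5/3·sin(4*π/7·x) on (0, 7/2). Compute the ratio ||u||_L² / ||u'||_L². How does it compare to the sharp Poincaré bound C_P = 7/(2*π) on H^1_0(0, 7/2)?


||u||_L² / ||u'||_L² = 7/(4*π) < C_P = 7/(2*π).

u(x) = -5/3·sin(4*π/7·x), so u'(x) = -20*π*cos(4*π*x/7)/21.
Writing u(x) = A·sin(kπx/L) with A = -5/3 and k = 2, use ∫_0^L sin²(kπx/L) dx = L/2 and ∫_0^L cos²(kπx/L) dx = L/2.
u² = 25/9·sin²(4*π/7·x) and (u')² = 400*π^2/441·cos²(4*π/7·x), and each of sin², cos² integrates to L/2 = 7/4 over (0, 7/2).
∫_0^7/2 u² dx = 175/36, so ||u||_L² = 5*sqrt(7)/6.
∫_0^7/2 (u')² dx = 100*π^2/63, so ||u'||_L² = 10*sqrt(7)*π/21.
Ratio ||u||_L² / ||u'||_L² = 7/(4*π).
Sharp Poincaré constant on H^1_0(0, 7/2) is C_P = L/π = 7/(2*π), achieved by sin(2*π/7·x).
This is the k = 2 harmonic; the ratio L/(kπ) is strictly less than C_P = L/π, consistent with the sharp inequality ||u||_L² ≤ C_P ||u'||_L².


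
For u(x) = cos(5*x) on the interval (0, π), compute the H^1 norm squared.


||u||_{H^1(0,π)}^2 = 13*π

u'(x) = -5*sin(5*x).
Expand u² and (u')² and integrate term by term on (0, π), using: for integers n ≥ 1, ∫_0^π sin²(nx) dx = ∫_0^π cos²(nx) dx = π/2; for n ≠ n', ∫_0^π sin(nx)sin(n'x) dx = ∫_0^π cos(nx)cos(n'x) dx = 0; and by product-to-sum, ∫_0^π sin(nx)cos(n'x) dx = ½∫_0^π [sin((n+n')x) + sin((n−n')x)] dx, which is 0 when n+n' is even and 2n/(n²−n'²) when n+n' is odd (it need not vanish on (0, π)).
  u² squared terms: (1)²·∫cos(5x)² dx = 1·π/2 = π/2.
  So ∫_0^π u² dx = π/2.
  (u')² squared terms: (-5)²·∫sin(5x)² dx = 25·π/2 = 25*π/2.
  So ∫_0^π (u')² dx = 25*π/2.
||u||_{H^1}^2 = (π/2) + (25*π/2) = 13*π.


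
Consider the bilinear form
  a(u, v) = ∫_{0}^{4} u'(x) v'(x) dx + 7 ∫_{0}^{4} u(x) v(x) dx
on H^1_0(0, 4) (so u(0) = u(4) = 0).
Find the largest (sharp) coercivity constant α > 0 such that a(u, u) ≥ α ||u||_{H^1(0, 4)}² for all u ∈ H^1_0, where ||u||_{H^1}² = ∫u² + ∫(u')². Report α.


α = 1

Coercivity of a(·,·) on H^1_0(0, 4) means a(u, u) ≥ α ||u||_{H^1}² for every u ∈ H^1_0.
The interval has length L = 4, and Poincaré/coercivity depend only on L. Here a(u, u) = ∫(u')² + (7)·∫u².
Here c = 7 ≥ 1, so a(u,u) = ∫(u')² + c∫u² ≥ ∫(u')² + ∫u² = ||u||_{H^1}², i.e. α = 1 works. No larger α is possible: a(u,u) ≥ α||u||_{H^1}² means (1−α)∫(u')² ≥ (α−c)∫u², and for the modes u_n = sin(nπ(x−x₀)/L) (x₀ the left endpoint) one has ∫u_n²/∫(u_n')² = (L/(nπ))² → 0, so a(u_n,u_n)/||u_n||_{H^1}² → 1. Hence the optimal constant is α = 1.
Therefore α = 1.


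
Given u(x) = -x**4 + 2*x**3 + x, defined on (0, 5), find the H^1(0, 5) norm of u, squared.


||u||_{H^1}^2 = 17514505/126

The H^1 norm (squared) on an interval (0, L) is
  ||u||_{H^1}^2 = ∫_0^L u(x)^2 dx + ∫_0^L u'(x)^2 dx.
Compute u'(x) = -4*x**3 + 6*x**2 + 1.
Then u(x)^2 = x**8 - 4*x**7 + 4*x**6 - 2*x**5 + 4*x**4 + x**2 and u'(x)^2 = 16*x**6 - 48*x**5 + 36*x**4 - 8*x**3 + 12*x**2 + 1.
Integrate each monomial from 0 to 5 using ∫_0^5 c·x^n dx = c·5^(n+1)/(n+1):
  ∫_0^5 u(x)^2 dx = ∫_0^5 (x^8 - 4*x^7 + 4*x^6 - 2*x^5 + 4*x^4 + x^2) dx. Term by term:
    ∫_0^5 x^8 dx = 1953125/9;  ∫_0^5 -4*x^7 dx = -390625/2;  ∫_0^5 4*x^6 dx = 312500/7;
    ∫_0^5 -2*x^5 dx = -15625/3;  ∫_0^5 4*x^4 dx = 2500;  ∫_0^5 x^2 dx = 125/3.
  Sum: 1953125/9 − 390625/2 + 312500/7 − 15625/3 + 2500 + 125/3 = 8023375/126.
  ∫_0^5 u'(x)^2 dx = ∫_0^5 (16*x^6 - 48*x^5 + 36*x^4 - 8*x^3 + 12*x^2 + 1) dx. Term by term:
    ∫_0^5 16*x^6 dx = 1250000/7;  ∫_0^5 -48*x^5 dx = -125000;  ∫_0^5 36*x^4 dx = 22500;
    ∫_0^5 -8*x^3 dx = -1250;  ∫_0^5 12*x^2 dx = 500;  ∫_0^5 1 dx = 5.
  Sum: 1250000/7 − 125000 + 22500 − 1250 + 500 + 5 = 527285/7.
Adding: ||u||_{H^1}^2 = 8023375/126 + 527285/7 = 17514505/126.


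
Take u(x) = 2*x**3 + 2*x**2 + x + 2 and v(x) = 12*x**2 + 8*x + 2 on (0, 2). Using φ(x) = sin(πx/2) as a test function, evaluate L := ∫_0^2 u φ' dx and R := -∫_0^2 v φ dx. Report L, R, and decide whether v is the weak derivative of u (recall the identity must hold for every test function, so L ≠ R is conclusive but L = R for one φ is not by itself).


LHS = -68/π + 192/π^3, RHS = -136/π + 384/π^3. No, v is not the weak derivative of u.

u(x) = 2*x**3 + 2*x**2 + x + 2, classical derivative u'(x) = 6*x**2 + 4*x + 1.
φ(x) = sin(πx/2), so φ'(x) = π*cos(π*x/2)/2.
Note φ(0) = φ(2) = 0, so the boundary term u·φ vanishes.
LHS = ∫_0^2 u(x) φ'(x) dx = ∫_0^2 (π*x^3*cos(π*x/2) + π*x^2*cos(π*x/2) + π*x*cos(π*x/2)/2 + π*cos(π*x/2)) dx. Term by term:
  ∫_0^2 π*cos(π*x/2) dx = 0;  ∫_0^2 π*x^2*cos(π*x/2) dx = -16/π;  ∫_0^2 π*x^3*cos(π*x/2) dx = -48/π + 192/π^3;
  ∫_0^2 π*x*cos(π*x/2)/2 dx = -4/π.
Sum: 0 − 16/π + -48/π + 192/π^3 − 4/π = -68/π + 192/π^3.
So LHS = -68/π + 192/π^3.
∫_0^2 v(x) φ(x) dx = ∫_0^2 (12*x^2*sin(π*x/2) + 8*x*sin(π*x/2) + 2*sin(π*x/2)) dx. Term by term:
  ∫_0^2 2*sin(π*x/2) dx = 8/π;  ∫_0^2 8*x*sin(π*x/2) dx = 32/π;  ∫_0^2 12*x^2*sin(π*x/2) dx = -384/π^3 + 96/π.
Sum: 8/π + 32/π + -384/π^3 + 96/π = -384/π^3 + 136/π.
So RHS = -∫_0^2 v(x) φ(x) dx = -136/π + 384/π^3.
LHS − RHS = -192/π^3 + 68/π ≠ 0, so the identity fails.
(For a valid weak derivative the identity must hold for EVERY test function, in particular this one. The failure shows v is NOT the weak derivative of u.)
Correct weak derivative would be u'(x) = 6*x**2 + 4*x + 1.


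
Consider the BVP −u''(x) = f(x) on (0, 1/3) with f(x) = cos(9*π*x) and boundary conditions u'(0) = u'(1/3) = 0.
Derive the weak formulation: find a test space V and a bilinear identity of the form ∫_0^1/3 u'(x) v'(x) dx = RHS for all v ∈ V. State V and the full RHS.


V = H^1(0, 1/3) (no boundary constraint on v; u is determined up to an additive constant); weak form: ∫_0^1/3 u'v' dx = ∫_0^1/3 (cos(9*π*x)) v dx for all v ∈ V.

Multiply both sides by a test function v and integrate from 0 to 1/3:
  ∫_0^1/3 −u''(x) v(x) dx = ∫_0^1/3 f(x) v(x) dx.
Integrate the LHS by parts once:
  ∫_0^1/3 −u'' v dx = −[u'(x) v(x)]_0^1/3 + ∫_0^1/3 u'(x) v'(x) dx.
Thus ∫_0^1/3 u'(x) v'(x) dx = ∫_0^1/3 f(x) v(x) dx + [u'(x) v(x)]_0^1/3.
Choose V so that boundary terms are either known or forced to vanish.
u has homogeneous Neumann: u'(0) = u'(1/3) = 0. So [u' v]_0^1/3 = 0·v(1/3) − 0·v(0) = 0 for any v; take V = H^1(0, 1/3).
Weak formulation: find u (satisfying any essential BC) such that ∫_0^1/3 u'(x) v'(x) dx = ∫_0^1/3 f v dx for all v ∈ V (homogeneous Neumann, so boundary terms vanish).
Substituting f(x) = cos(9*π*x), the right-hand side is ∫_0^1/3 (cos(9*π*x)) v dx.
Compatibility check (pure Neumann): taking v ≡ 1 ∈ V gives 0 = ∫_0^1/3 f dx + (0) − (0), i.e. ∫_0^1/3 f dx must equal u'(0) − u'(1/3) = 0. Indeed ∫_0^1/3 (cos(9*π*x)) dx = 0, so the data are compatible. The solution is then unique only up to an additive constant (fix it e.g. by requiring ∫_0^1/3 u dx = 0).


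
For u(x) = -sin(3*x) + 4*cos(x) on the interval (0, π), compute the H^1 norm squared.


||u||_{H^1(0,π)}^2 = 21*π

u'(x) = -4*sin(x) - 3*cos(3*x).
Expand u² and (u')² and integrate term by term on (0, π), using: for integers n ≥ 1, ∫_0^π sin²(nx) dx = ∫_0^π cos²(nx) dx = π/2; for n ≠ n', ∫_0^π sin(nx)sin(n'x) dx = ∫_0^π cos(nx)cos(n'x) dx = 0; and by product-to-sum, ∫_0^π sin(nx)cos(n'x) dx = ½∫_0^π [sin((n+n')x) + sin((n−n')x)] dx, which is 0 when n+n' is even and 2n/(n²−n'²) when n+n' is odd (it need not vanish on (0, π)).
  u² squared terms: (-1)²·∫sin(3x)² dx = 1·π/2 = π/2;  (4)²·∫cos(x)² dx = 16·π/2 = 8*π.
  u² cross terms: 2·(-1)·(4)·∫sin(3x)·cos(x) dx = -8·(0) = 0.
  So ∫_0^π u² dx = π/2 + 8*π + 0 = 17*π/2.
  (u')² squared terms: (-4)²·∫sin(x)² dx = 16·π/2 = 8*π;  (-3)²·∫cos(3x)² dx = 9·π/2 = 9*π/2.
  (u')² cross terms: 2·(-4)·(-3)·∫sin(x)·cos(3x) dx = 24·(0) = 0.
  So ∫_0^π (u')² dx = 8*π + 9*π/2 + 0 = 25*π/2.
||u||_{H^1}^2 = (17*π/2) + (25*π/2) = 21*π.


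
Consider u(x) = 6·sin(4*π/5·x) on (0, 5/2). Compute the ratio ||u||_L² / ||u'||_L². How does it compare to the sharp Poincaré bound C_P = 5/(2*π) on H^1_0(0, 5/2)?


||u||_L² / ||u'||_L² = 5/(4*π) < C_P = 5/(2*π).

u(x) = 6·sin(4*π/5·x), so u'(x) = 24*π*cos(4*π*x/5)/5.
Writing u(x) = A·sin(kπx/L) with A = 6 and k = 2, use ∫_0^L sin²(kπx/L) dx = L/2 and ∫_0^L cos²(kπx/L) dx = L/2.
u² = 36·sin²(4*π/5·x) and (u')² = 576*π^2/25·cos²(4*π/5·x), and each of sin², cos² integrates to L/2 = 5/4 over (0, 5/2).
∫_0^5/2 u² dx = 45, so ||u||_L² = 3*sqrt(5).
∫_0^5/2 (u')² dx = 144*π^2/5, so ||u'||_L² = 12*sqrt(5)*π/5.
Ratio ||u||_L² / ||u'||_L² = 5/(4*π).
Sharp Poincaré constant on H^1_0(0, 5/2) is C_P = L/π = 5/(2*π), achieved by sin(2*π/5·x).
This is the k = 2 harmonic; the ratio L/(kπ) is strictly less than C_P = L/π, consistent with the sharp inequality ||u||_L² ≤ C_P ||u'||_L².


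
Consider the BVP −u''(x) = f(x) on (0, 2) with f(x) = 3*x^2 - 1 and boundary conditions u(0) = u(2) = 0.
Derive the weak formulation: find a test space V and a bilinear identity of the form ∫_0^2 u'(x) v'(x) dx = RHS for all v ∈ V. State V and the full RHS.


V = H^1_0(0, 2) (so v(0) = v(2) = 0); weak form: ∫_0^2 u'v' dx = ∫_0^2 (3*x^2 - 1) v dx for all v ∈ V.

Multiply both sides by a test function v and integrate from 0 to 2:
  ∫_0^2 −u''(x) v(x) dx = ∫_0^2 f(x) v(x) dx.
Integrate the LHS by parts once:
  ∫_0^2 −u'' v dx = −[u'(x) v(x)]_0^2 + ∫_0^2 u'(x) v'(x) dx.
Thus ∫_0^2 u'(x) v'(x) dx = ∫_0^2 f(x) v(x) dx + [u'(x) v(x)]_0^2.
Choose V so that boundary terms are either known or forced to vanish.
u is Dirichlet: u(0) = u(2) = 0. Let V = H^1_0(0, 2); then v(0) = v(2) = 0, and [u' v]_0^2 = 0.
Weak formulation: find u (satisfying any essential BC) such that ∫_0^2 u'(x) v'(x) dx = ∫_0^2 f v dx for all v ∈ V.
Substituting f(x) = 3*x^2 - 1, the right-hand side is ∫_0^2 (3*x^2 - 1) v dx.


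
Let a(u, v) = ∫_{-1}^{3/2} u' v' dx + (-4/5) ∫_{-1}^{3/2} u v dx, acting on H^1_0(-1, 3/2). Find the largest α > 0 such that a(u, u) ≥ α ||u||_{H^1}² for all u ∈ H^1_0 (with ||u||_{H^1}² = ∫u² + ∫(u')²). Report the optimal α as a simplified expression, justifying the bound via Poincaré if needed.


α = 4*(-5 + π^2)/(25 + 4*π^2)

Coercivity of a(·,·) on H^1_0(-1, 3/2) means a(u, u) ≥ α ||u||_{H^1}² for every u ∈ H^1_0.
The interval has length L = 5/2, and Poincaré/coercivity depend only on L. Here a(u, u) = ∫(u')² + (-4/5)·∫u².
Here c = -4/5 < 0 with |c| < (π/L)² = 4*π^2/25, so coercivity still holds. The condition a(u,u) ≥ α||u||_{H^1}² reads (1−α)∫(u')² ≥ (α−c)∫u². Any admissible α is ≤ 1 (rapidly oscillating u have ∫u²/∫(u')² → 0), and α = 1 would force 0 ≥ (1−c)∫u², impossible since c < 1; so 1−α > 0. By the sharp Poincaré inequality on H^1_0 of an interval of length L, ∫(u')² ≥ (π/L)²∫u² with equality for the first sine mode sin(π(x−x₀)/L) (x₀ the left endpoint), so the inequality holds for all u iff (1−α)(π/L)² ≥ α − c, i.e. α ≤ ((π/L)² + c)/((π/L)² + 1) = (1 + c(L/π)²)/(1 + (L/π)²). (Direct route, valid since c ≤ 0: Poincaré gives c∫u² ≥ c(L/π)²∫(u')², so a(u,u) ≥ (1 + c(L/π)²)∫(u')², while ||u||_{H^1}² ≤ (1 + (L/π)²)∫(u')²; dividing yields the same α.) With (π/L)² = 4*π^2/25 and c = -4/5, the largest admissible constant is α = ((π/L)² + c)/((π/L)² + 1).
Simplifying, α = 4*(-5 + π^2)/(25 + 4*π^2).


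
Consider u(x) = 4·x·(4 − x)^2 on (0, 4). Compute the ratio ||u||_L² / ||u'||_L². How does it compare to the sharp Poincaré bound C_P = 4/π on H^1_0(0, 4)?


||u||_L² / ||u'||_L² = 2*sqrt(14)/7 < C_P = 4/π.

u(x) = 4·x·(4 − x)^2, so u'(x) = 4*(x - 4)*(3*x - 4).
u(x) = 4·x·(4 − x)^2 vanishes at x = 0 and x = 4, so u ∈ H^1_0(0, 4). Differentiate via the product rule and integrate the resulting polynomials term by term.
  ∫_0^4 u² dx = ∫_0^4 (16*x^6 - 256*x^5 + 1536*x^4 - 4096*x^3 + 4096*x^2) dx. Term by term:
    ∫_0^4 16*x^6 dx = 262144/7;  ∫_0^4 -256*x^5 dx = -524288/3;  ∫_0^4 1536*x^4 dx = 1572864/5;
    ∫_0^4 -4096*x^3 dx = -262144;  ∫_0^4 4096*x^2 dx = 262144/3.
  Sum: 262144/7 − 524288/3 + 1572864/5 − 262144 + 262144/3 = 262144/105.
  ∫_0^4 (u')² dx = ∫_0^4 (144*x^4 - 1536*x^3 + 5632*x^2 - 8192*x + 4096) dx. Term by term:
    ∫_0^4 144*x^4 dx = 147456/5;  ∫_0^4 -1536*x^3 dx = -98304;  ∫_0^4 5632*x^2 dx = 360448/3;
    ∫_0^4 -8192*x dx = -65536;  ∫_0^4 4096 dx = 16384.
  Sum: 147456/5 − 98304 + 360448/3 − 65536 + 16384 = 32768/15.
∫_0^4 u² dx = 262144/105, so ||u||_L² = 512*sqrt(105)/105.
∫_0^4 (u')² dx = 32768/15, so ||u'||_L² = 128*sqrt(30)/15.
Ratio ||u||_L² / ||u'||_L² = 2*sqrt(14)/7.
Sharp Poincaré constant on H^1_0(0, 4) is C_P = L/π = 4/π, achieved by sin(π/4·x).
A polynomial bump cannot attain the sharp Poincaré constant (only the first sine eigenfunction does), so the ratio is strictly less than C_P, consistent with ||u||_L² ≤ C_P ||u'||_L².


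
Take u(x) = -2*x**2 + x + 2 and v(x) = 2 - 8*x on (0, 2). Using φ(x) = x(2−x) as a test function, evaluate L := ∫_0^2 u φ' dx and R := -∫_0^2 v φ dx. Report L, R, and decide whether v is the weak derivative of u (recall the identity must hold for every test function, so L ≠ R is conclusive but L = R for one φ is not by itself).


LHS = 4, RHS = 8. No, v is not the weak derivative of u.

u(x) = -2*x**2 + x + 2, classical derivative u'(x) = 1 - 4*x.
φ(x) = x(2−x), so φ'(x) = 2 - 2*x.
Note φ(0) = φ(2) = 0, so the boundary term u·φ vanishes.
LHS = ∫_0^2 u(x) φ'(x) dx = ∫_0^2 (4*x^3 - 6*x^2 - 2*x + 4) dx. Term by term:
  ∫_0^2 4*x^3 dx = 16;  ∫_0^2 -6*x^2 dx = -16;  ∫_0^2 -2*x dx = -4;
  ∫_0^2 4 dx = 8.
Sum: 16 − 16 − 4 + 8 = 4.
So LHS = 4.
∫_0^2 v(x) φ(x) dx = ∫_0^2 (8*x^3 - 18*x^2 + 4*x) dx. Term by term:
  ∫_0^2 8*x^3 dx = 32;  ∫_0^2 -18*x^2 dx = -48;  ∫_0^2 4*x dx = 8.
Sum: 32 − 48 + 8 = -8.
So RHS = -∫_0^2 v(x) φ(x) dx = 8.
LHS − RHS = -4 ≠ 0, so the identity fails.
(For a valid weak derivative the identity must hold for EVERY test function, in particular this one. The failure shows v is NOT the weak derivative of u.)
Correct weak derivative would be u'(x) = 1 - 4*x.


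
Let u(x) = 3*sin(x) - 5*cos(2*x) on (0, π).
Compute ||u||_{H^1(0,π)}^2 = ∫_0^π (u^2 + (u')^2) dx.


||u||_{H^1(0,π)}^2 = 100 + 143*π/2

u'(x) = 10*sin(2*x) + 3*cos(x).
Expand u² and (u')² and integrate term by term on (0, π), using: for integers n ≥ 1, ∫_0^π sin²(nx) dx = ∫_0^π cos²(nx) dx = π/2; for n ≠ n', ∫_0^π sin(nx)sin(n'x) dx = ∫_0^π cos(nx)cos(n'x) dx = 0; and by product-to-sum, ∫_0^π sin(nx)cos(n'x) dx = ½∫_0^π [sin((n+n')x) + sin((n−n')x)] dx, which is 0 when n+n' is even and 2n/(n²−n'²) when n+n' is odd (it need not vanish on (0, π)).
  u² squared terms: (-5)²·∫cos(2x)² dx = 25·π/2 = 25*π/2;  (3)²·∫sin(x)² dx = 9·π/2 = 9*π/2.
  u² cross terms: 2·(-5)·(3)·∫cos(2x)·sin(x) dx = -30·(-2/3) = 20.
  So ∫_0^π u² dx = 25*π/2 + 9*π/2 + 20 = 20 + 17*π.
  (u')² squared terms: (3)²·∫cos(x)² dx = 9·π/2 = 9*π/2;  (10)²·∫sin(2x)² dx = 100·π/2 = 50*π.
  (u')² cross terms: 2·(3)·(10)·∫cos(x)·sin(2x) dx = 60·(4/3) = 80.
  So ∫_0^π (u')² dx = 9*π/2 + 50*π + 80 = 80 + 109*π/2.
||u||_{H^1}^2 = (20 + 17*π) + (80 + 109*π/2) = 100 + 143*π/2.


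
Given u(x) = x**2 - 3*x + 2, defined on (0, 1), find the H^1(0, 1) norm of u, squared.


||u||_{H^1}^2 = 161/30

The H^1 norm (squared) on an interval (0, L) is
  ||u||_{H^1}^2 = ∫_0^L u(x)^2 dx + ∫_0^L u'(x)^2 dx.
Compute u'(x) = 2*x - 3.
Then u(x)^2 = x**4 - 6*x**3 + 13*x**2 - 12*x + 4 and u'(x)^2 = 4*x**2 - 12*x + 9.
Integrate each monomial from 0 to 1 using ∫_0^1 c·x^n dx = c·1^(n+1)/(n+1):
  ∫_0^1 u(x)^2 dx = ∫_0^1 (x^4 - 6*x^3 + 13*x^2 - 12*x + 4) dx. Term by term:
    ∫_0^1 x^4 dx = 1/5;  ∫_0^1 -6*x^3 dx = -3/2;  ∫_0^1 13*x^2 dx = 13/3;
    ∫_0^1 -12*x dx = -6;  ∫_0^1 4 dx = 4.
  Sum: 1/5 − 3/2 + 13/3 − 6 + 4 = 31/30.
  ∫_0^1 u'(x)^2 dx = ∫_0^1 (4*x^2 - 12*x + 9) dx. Term by term:
    ∫_0^1 4*x^2 dx = 4/3;  ∫_0^1 -12*x dx = -6;  ∫_0^1 9 dx = 9.
  Sum: 4/3 − 6 + 9 = 13/3.
Adding: ||u||_{H^1}^2 = 31/30 + 13/3 = 161/30.


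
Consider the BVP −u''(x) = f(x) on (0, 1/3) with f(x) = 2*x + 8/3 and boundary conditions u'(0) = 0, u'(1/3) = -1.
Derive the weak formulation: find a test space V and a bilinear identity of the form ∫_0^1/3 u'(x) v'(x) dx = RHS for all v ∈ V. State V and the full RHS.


V = H^1(0, 1/3) (v unrestricted at boundary; u is determined up to an additive constant); weak form: ∫_0^1/3 u'v' dx = ∫_0^1/3 (2*x + 8/3) v dx − v(1/3) for all v ∈ V.

Multiply both sides by a test function v and integrate from 0 to 1/3:
  ∫_0^1/3 −u''(x) v(x) dx = ∫_0^1/3 f(x) v(x) dx.
Integrate the LHS by parts once:
  ∫_0^1/3 −u'' v dx = −[u'(x) v(x)]_0^1/3 + ∫_0^1/3 u'(x) v'(x) dx.
Thus ∫_0^1/3 u'(x) v'(x) dx = ∫_0^1/3 f(x) v(x) dx + [u'(x) v(x)]_0^1/3.
Choose V so that boundary terms are either known or forced to vanish.
u has inhomogeneous Neumann u'(0) = 0, u'(1/3) = -1. [u' v]_0^1/3 = (-1)·v(1/3) − (0)·v(0) = − v(1/3). Take V = H^1(0, 1/3); boundary term becomes part of RHS.
Weak formulation: find u (satisfying any essential BC) such that ∫_0^1/3 u'(x) v'(x) dx = ∫_0^1/3 f v dx − v(1/3) for all v ∈ V (Neumann data are natural BCs: they enter the RHS as boundary terms).
Substituting f(x) = 2*x + 8/3, the right-hand side is ∫_0^1/3 (2*x + 8/3) v dx − v(1/3).
Compatibility check (pure Neumann): taking v ≡ 1 ∈ V gives 0 = ∫_0^1/3 f dx + (-1) − (0), i.e. ∫_0^1/3 f dx must equal u'(0) − u'(1/3) = 1. Indeed ∫_0^1/3 (2*x + 8/3) dx = 1, so the data are compatible. The solution is then unique only up to an additive constant (fix it e.g. by requiring ∫_0^1/3 u dx = 0).


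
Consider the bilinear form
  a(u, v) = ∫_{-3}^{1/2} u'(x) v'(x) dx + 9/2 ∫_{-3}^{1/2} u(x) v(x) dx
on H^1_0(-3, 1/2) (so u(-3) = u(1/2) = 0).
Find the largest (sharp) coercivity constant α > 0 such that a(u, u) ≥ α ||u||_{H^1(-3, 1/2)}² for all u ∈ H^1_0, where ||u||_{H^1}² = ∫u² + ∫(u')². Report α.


α = 1

Coercivity of a(·,·) on H^1_0(-3, 1/2) means a(u, u) ≥ α ||u||_{H^1}² for every u ∈ H^1_0.
The interval has length L = 7/2, and Poincaré/coercivity depend only on L. Here a(u, u) = ∫(u')² + (9/2)·∫u².
Here c = 9/2 ≥ 1, so a(u,u) = ∫(u')² + c∫u² ≥ ∫(u')² + ∫u² = ||u||_{H^1}², i.e. α = 1 works. No larger α is possible: a(u,u) ≥ α||u||_{H^1}² means (1−α)∫(u')² ≥ (α−c)∫u², and for the modes u_n = sin(nπ(x−x₀)/L) (x₀ the left endpoint) one has ∫u_n²/∫(u_n')² = (L/(nπ))² → 0, so a(u_n,u_n)/||u_n||_{H^1}² → 1. Hence the optimal constant is α = 1.
Therefore α = 1.


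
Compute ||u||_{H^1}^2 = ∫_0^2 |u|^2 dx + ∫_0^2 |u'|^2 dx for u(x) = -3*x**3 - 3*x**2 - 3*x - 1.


||u||_{H^1}^2 = 68592/35

The H^1 norm (squared) on an interval (0, L) is
  ||u||_{H^1}^2 = ∫_0^L u(x)^2 dx + ∫_0^L u'(x)^2 dx.
Compute u'(x) = -9*x**2 - 6*x - 3.
Then u(x)^2 = 9*x**6 + 18*x**5 + 27*x**4 + 24*x**3 + 15*x**2 + 6*x + 1 and u'(x)^2 = 81*x**4 + 108*x**3 + 90*x**2 + 36*x + 9.
Integrate each monomial from 0 to 2 using ∫_0^2 c·x^n dx = c·2^(n+1)/(n+1):
  ∫_0^2 u(x)^2 dx = ∫_0^2 (9*x^6 + 18*x^5 + 27*x^4 + 24*x^3 + 15*x^2 + 6*x + 1) dx. Term by term:
    ∫_0^2 9*x^6 dx = 1152/7;  ∫_0^2 18*x^5 dx = 192;  ∫_0^2 27*x^4 dx = 864/5;
    ∫_0^2 24*x^3 dx = 96;  ∫_0^2 15*x^2 dx = 40;  ∫_0^2 6*x dx = 12;
    ∫_0^2 1 dx = 2.
  Sum: 1152/7 + 192 + 864/5 + 96 + 40 + 12 + 2 = 23778/35.
  ∫_0^2 u'(x)^2 dx = ∫_0^2 (81*x^4 + 108*x^3 + 90*x^2 + 36*x + 9) dx. Term by term:
    ∫_0^2 81*x^4 dx = 2592/5;  ∫_0^2 108*x^3 dx = 432;  ∫_0^2 90*x^2 dx = 240;
    ∫_0^2 36*x dx = 72;  ∫_0^2 9 dx = 18.
  Sum: 2592/5 + 432 + 240 + 72 + 18 = 6402/5.
Adding: ||u||_{H^1}^2 = 23778/35 + 6402/5 = 68592/35.


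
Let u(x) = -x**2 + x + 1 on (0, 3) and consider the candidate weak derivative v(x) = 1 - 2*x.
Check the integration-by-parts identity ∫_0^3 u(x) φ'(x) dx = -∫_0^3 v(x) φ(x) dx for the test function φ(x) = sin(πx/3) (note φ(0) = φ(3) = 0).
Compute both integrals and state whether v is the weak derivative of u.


LHS = 12/π, RHS = 12/π. Yes, v = u' weakly.

u(x) = -x**2 + x + 1, classical derivative u'(x) = 1 - 2*x.
φ(x) = sin(πx/3), so φ'(x) = π*cos(π*x/3)/3.
Note φ(0) = φ(3) = 0, so the boundary term u·φ vanishes.
LHS = ∫_0^3 u(x) φ'(x) dx = ∫_0^3 (-π*x^2*cos(π*x/3)/3 + π*x*cos(π*x/3)/3 + π*cos(π*x/3)/3) dx. Term by term:
  ∫_0^3 π*cos(π*x/3)/3 dx = 0;  ∫_0^3 -π*x^2*cos(π*x/3)/3 dx = 18/π;  ∫_0^3 π*x*cos(π*x/3)/3 dx = -6/π.
Sum: 0 + 18/π − 6/π = 12/π.
So LHS = 12/π.
∫_0^3 v(x) φ(x) dx = ∫_0^3 (-2*x*sin(π*x/3) + sin(π*x/3)) dx. Term by term:
  ∫_0^3 -2*x*sin(π*x/3) dx = -18/π;  ∫_0^3 sin(π*x/3) dx = 6/π.
Sum: -18/π + 6/π = -12/π.
So RHS = -∫_0^3 v(x) φ(x) dx = 12/π.
LHS = RHS, so the identity holds for this test φ.
Moreover u is smooth here and v(x) = u'(x) = 1 - 2*x pointwise, so the identity holds for every test function. Hence v is the weak derivative of u.
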